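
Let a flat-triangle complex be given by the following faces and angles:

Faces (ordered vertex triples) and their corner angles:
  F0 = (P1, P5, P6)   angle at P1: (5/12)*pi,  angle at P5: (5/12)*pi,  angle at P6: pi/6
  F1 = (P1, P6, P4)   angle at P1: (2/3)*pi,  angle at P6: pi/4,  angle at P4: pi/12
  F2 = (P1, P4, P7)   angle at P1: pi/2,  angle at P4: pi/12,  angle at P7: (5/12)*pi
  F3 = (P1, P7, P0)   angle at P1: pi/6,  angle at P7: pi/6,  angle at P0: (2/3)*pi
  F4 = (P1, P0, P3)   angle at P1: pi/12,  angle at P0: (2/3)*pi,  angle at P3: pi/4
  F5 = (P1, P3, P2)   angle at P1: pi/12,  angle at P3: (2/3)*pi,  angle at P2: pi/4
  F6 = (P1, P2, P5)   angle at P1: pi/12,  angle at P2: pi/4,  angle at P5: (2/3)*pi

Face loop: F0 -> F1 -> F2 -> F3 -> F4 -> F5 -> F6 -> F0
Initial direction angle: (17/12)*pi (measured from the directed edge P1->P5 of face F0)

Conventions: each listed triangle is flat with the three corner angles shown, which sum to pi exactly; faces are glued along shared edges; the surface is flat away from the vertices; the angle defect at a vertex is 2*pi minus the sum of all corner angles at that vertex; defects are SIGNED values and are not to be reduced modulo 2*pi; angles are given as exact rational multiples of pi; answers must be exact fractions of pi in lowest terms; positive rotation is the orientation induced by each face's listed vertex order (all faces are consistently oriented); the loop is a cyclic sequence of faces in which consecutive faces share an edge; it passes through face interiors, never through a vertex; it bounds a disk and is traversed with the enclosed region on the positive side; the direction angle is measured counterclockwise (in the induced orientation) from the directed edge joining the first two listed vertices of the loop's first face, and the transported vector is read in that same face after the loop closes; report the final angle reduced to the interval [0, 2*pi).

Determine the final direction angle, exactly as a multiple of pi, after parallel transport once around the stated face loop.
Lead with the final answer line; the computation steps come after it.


Answer: final direction angle = (17/12)*pi

enclosed vertex P1: corner angles sum to 2*pi, defect = 2*pi - 2*pi = 0
final direction = starting direction + enclosed defect total, reduced mod 2*pi (induced orientation)
final angle = (17/12)*pi + 0 = (17/12)*pi (mod 2*pi)


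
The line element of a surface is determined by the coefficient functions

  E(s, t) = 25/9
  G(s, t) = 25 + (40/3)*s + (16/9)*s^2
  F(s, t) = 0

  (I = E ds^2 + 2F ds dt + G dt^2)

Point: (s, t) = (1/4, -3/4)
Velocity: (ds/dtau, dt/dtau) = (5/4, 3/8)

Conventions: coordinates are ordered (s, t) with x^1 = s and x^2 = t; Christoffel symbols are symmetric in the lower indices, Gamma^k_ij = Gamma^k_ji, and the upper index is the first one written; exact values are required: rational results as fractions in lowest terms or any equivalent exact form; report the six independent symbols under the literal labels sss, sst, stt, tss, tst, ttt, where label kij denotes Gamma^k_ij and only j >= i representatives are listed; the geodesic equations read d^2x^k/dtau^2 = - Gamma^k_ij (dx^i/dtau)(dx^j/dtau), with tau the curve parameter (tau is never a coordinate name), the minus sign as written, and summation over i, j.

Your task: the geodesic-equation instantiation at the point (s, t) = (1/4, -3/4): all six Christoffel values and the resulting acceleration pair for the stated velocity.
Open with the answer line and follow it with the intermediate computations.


Answer: Gamma_sss = 0, Gamma_sst = 0, Gamma_stt = -64/25, Gamma_tss = 0, Gamma_tst = 1/4, Gamma_ttt = 0; accelerations (d^2s/dtau^2, d^2t/dtau^2) = (9/25, -15/64)

E = 25/9, F = 0, G = 256/9 at the point
E_s = 0, E_t = 0, F_s = 0, F_t = 0, G_s = 128/9, G_t = 0
EG - F^2 = 6400/81;  g^inv = (81/6400) * [[256/9, 0], [0, 25/9]]
first-kind symbols [ij,l] = (1/2)(d_i g_jl + d_j g_il - d_l g_ij): [ss,s] = E_s/2 = 0, [ss,t] = F_s - E_t/2 = 0, [st,s] = E_t/2 = 0, [st,t] = G_s/2 = 64/9, [tt,s] = F_t - G_s/2 = -64/9, [tt,t] = G_t/2 = 0
Gamma^s_ij = (G*[ij,s] - F*[ij,t])/(EG - F^2), Gamma^t_ij = (E*[ij,t] - F*[ij,s])/(EG - F^2)
Gamma_sss = 0, Gamma_sst = 0, Gamma_stt = -64/25, Gamma_tss = 0, Gamma_tst = 1/4, Gamma_ttt = 0
d^2s/dtau^2 = -(Gamma_sss*(5/4)^2 + 2*Gamma_sst*(5/4)*(3/8) + Gamma_stt*(3/8)^2) = 9/25
d^2t/dtau^2 = -(Gamma_tss*(5/4)^2 + 2*Gamma_tst*(5/4)*(3/8) + Gamma_ttt*(3/8)^2) = -15/64


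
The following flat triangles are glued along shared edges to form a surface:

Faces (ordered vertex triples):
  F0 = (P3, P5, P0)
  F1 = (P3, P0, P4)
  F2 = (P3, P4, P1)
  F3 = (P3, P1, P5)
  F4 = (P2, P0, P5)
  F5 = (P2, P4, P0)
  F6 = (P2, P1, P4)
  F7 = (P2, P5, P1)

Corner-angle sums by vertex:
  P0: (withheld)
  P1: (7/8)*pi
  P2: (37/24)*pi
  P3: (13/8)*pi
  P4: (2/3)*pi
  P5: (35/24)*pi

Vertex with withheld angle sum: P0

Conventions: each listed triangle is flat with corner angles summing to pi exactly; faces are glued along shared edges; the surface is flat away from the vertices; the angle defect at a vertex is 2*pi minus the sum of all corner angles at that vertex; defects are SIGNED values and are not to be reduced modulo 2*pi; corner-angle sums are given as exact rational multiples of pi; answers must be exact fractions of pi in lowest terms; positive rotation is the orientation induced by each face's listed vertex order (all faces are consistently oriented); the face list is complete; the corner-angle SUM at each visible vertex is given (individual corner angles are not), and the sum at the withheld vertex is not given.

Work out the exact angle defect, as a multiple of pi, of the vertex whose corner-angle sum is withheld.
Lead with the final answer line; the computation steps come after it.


Answer: defect(P0) = pi/6

V = 6, E = 12, F = 8; chi = V - E + F = 2
Gauss-Bonnet: total defect = 2*pi*chi = 4*pi; visible defects sum to (23/6)*pi


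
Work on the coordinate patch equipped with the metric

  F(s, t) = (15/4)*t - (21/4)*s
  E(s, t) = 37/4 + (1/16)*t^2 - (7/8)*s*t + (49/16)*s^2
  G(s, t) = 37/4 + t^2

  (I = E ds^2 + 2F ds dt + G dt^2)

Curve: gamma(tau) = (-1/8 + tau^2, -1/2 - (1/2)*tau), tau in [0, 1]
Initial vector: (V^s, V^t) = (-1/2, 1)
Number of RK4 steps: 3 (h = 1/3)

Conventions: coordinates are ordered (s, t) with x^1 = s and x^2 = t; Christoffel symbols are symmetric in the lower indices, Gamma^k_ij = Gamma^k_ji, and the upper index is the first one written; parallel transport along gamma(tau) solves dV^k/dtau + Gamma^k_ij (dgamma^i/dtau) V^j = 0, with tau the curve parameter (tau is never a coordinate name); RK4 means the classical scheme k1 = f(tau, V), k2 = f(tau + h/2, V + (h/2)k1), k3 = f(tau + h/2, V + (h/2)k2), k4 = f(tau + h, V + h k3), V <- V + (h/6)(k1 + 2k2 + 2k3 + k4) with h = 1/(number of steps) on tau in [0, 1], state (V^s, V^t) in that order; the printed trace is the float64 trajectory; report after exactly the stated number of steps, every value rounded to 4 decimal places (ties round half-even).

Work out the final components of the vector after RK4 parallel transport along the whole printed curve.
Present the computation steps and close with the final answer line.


gamma'(tau) = (2*tau, -1/2); f(tau, V)^k = -Gamma^k_ij(gamma(tau)) gamma'^i(tau) V^j; h = 1/3; intermediate values shown to 6 dp
curve data and Christoffel symbols at the stage parameters:
  tau = 0.000000: gamma = (-0.125000, -0.500000), gamma' = (0.000000, -0.500000); Gamma_sss = -0.092348, Gamma_sst = 0.002575, Gamma_stt = 0.404931, Gamma_tss = -0.566946, Gamma_tst = 0.000330, Gamma_ttt = -0.000683
  tau = 0.166667: gamma = (-0.097222, -0.583333), gamma' = (0.333333, -0.500000); Gamma_sss = -0.107363, Gamma_sst = 0.000678, Gamma_stt = 0.407264, Gamma_tss = -0.566838, Gamma_tst = 0.000119, Gamma_ttt = 0.010394
  tau = 0.333333: gamma = (-0.013889, -0.666667), gamma' = (0.666667, -0.500000); Gamma_sss = -0.121942, Gamma_sst = -0.004108, Gamma_stt = 0.413627, Gamma_tss = -0.568405, Gamma_tst = -0.001029, Gamma_ttt = 0.034787
  tau = 0.500000: gamma = (0.125000, -0.750000), gamma' = (1.000000, -0.500000); Gamma_sss = -0.135435, Gamma_sst = -0.012403, Gamma_stt = 0.425564, Gamma_tss = -0.572558, Gamma_tst = -0.004384, Gamma_ttt = 0.074005
  tau = 0.666667: gamma = (0.319444, -0.833333), gamma' = (1.333333, -0.500000); Gamma_sss = -0.146232, Gamma_sst = -0.025511, Gamma_stt = 0.445161, Gamma_tss = -0.579256, Gamma_tst = -0.012319, Gamma_ttt = 0.131165
  tau = 0.833333: gamma = (0.569444, -0.916667), gamma' = (1.666667, -0.500000); Gamma_sss = -0.150766, Gamma_sst = -0.046020, Gamma_stt = 0.475498, Gamma_tss = -0.585967, Gamma_tst = -0.029313, Gamma_ttt = 0.212025
  tau = 1.000000: gamma = (0.875000, -1.000000), gamma' = (2.000000, -0.500000); Gamma_sss = -0.141000, Gamma_sst = -0.079085, Gamma_stt = 0.521410, Gamma_tss = -0.583527, Gamma_tst = -0.064377, Gamma_ttt = 0.326880
step 0: V^s = -0.5000, V^t = 1.0000
step 1: k1 = (0.201822, -0.000424), k2 = (0.186543, -0.082988), k3 = (0.183652, -0.083540), k4 = (0.168948, -0.148469); V <- V + (h/6)(k1 + 2k2 + 2k3 + k4): V^s = -0.4383, V^t = 0.9732
step 2: k1 = (0.169213, -0.148256), k2 = (0.160597, -0.194632), k3 = (0.158671, -0.195771), k4 = (0.162756, -0.220809); V <- V + (h/6)(k1 + 2k2 + 2k3 + k4): V^s = -0.3844, V^t = 0.9093
step 3: k1 = (0.163296, -0.219910), k2 = (0.192894, -0.208397), k3 = (0.194623, -0.203355), k4 = (0.275048, -0.116666); V <- V + (h/6)(k1 + 2k2 + 2k3 + k4): V^s = -0.3169, V^t = 0.8449

Answer: V^s = -0.3169, V^t = 0.8449


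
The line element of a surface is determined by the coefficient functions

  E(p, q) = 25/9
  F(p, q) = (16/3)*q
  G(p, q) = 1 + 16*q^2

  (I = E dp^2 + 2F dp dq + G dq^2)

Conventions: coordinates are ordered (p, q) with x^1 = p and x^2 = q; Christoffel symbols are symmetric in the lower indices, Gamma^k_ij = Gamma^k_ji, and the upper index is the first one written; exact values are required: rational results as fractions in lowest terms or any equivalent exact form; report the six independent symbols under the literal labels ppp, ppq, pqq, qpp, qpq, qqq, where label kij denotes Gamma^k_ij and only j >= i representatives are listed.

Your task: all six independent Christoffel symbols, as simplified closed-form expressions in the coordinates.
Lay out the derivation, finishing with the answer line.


E = 25/9; F = (16/3)*q; G = 1 + 16*q^2
Gamma^k_ij = (1/2) g^{kl} (d_i g_jl + d_j g_il - d_l g_ij), with g^inv = (1/(EG-F^2)) [[G, -F], [-F, E]]
first partials: E_p = 0, E_q = 0, F_p = 0, F_q = 16/3, G_p = 0, G_q = 32*q
D = EG - F^2 = 25/9 + 16*q^2
expanded: Gamma^p_pp = (G E_p - 2F F_p + F E_q)/(2D), Gamma^p_pq = (G E_q - F G_p)/(2D), Gamma^p_qq = (2G F_q - G G_p - F G_q)/(2D), Gamma^q_pp = (2E F_p - E E_q - F E_p)/(2D), Gamma^q_pq = (E G_p - F E_q)/(2D), Gamma^q_qq = (E G_q - 2F F_q + F G_p)/(2D); substitute and cancel common factors

Answer: Gamma_ppp = 0, Gamma_ppq = 0, Gamma_pqq = 48/(144*q^2 + 25), Gamma_qpp = 0, Gamma_qpq = 0, Gamma_qqq = 144*q/(144*q^2 + 25)


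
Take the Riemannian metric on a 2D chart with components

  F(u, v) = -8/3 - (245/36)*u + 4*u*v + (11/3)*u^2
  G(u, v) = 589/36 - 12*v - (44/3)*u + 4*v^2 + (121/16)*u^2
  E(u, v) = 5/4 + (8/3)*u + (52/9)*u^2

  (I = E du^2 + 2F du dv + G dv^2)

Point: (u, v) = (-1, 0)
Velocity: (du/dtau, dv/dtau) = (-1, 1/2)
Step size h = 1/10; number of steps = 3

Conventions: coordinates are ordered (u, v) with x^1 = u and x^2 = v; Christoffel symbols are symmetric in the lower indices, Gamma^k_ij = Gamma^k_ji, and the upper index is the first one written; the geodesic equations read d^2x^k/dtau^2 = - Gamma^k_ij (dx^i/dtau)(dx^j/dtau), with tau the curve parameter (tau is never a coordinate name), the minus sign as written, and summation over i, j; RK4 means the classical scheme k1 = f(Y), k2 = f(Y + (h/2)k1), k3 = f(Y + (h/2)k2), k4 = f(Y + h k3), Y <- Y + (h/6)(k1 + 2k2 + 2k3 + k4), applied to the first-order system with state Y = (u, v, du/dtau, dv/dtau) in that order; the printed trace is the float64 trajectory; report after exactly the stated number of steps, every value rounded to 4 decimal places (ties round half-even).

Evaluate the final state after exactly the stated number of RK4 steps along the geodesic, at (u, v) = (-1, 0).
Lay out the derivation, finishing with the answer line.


f(Y) = (du/dtau, dv/dtau, -Gamma^u_ij Y'^i Y'^j, -Gamma^v_ij Y'^i Y'^j) with the Gammas evaluated at the stage position; h = 0.100000; intermediate values shown to 6 dp
step 0: u = -1.0000, v = 0.0000, du/dtau = -1.0000, dv/dtau = 0.5000
step 1:
  k1: at (u, v) = (-1.000000, 0.000000), (du/dtau, dv/dtau) = (-1.000000, 0.500000); Gamma_uuu = -0.569531, Gamma_uuv = 1.082895, Gamma_uvv = 4.352310, Gamma_vuu = -0.251187, Gamma_vuv = -0.605034, Gamma_vvv = -1.035810; k1 = (-1.000000, 0.500000, 0.564349, -0.094894)
  k2: at (u, v) = (-1.050000, 0.025000), (du/dtau, dv/dtau) = (-0.971783, 0.495255); Gamma_uuu = -0.554916, Gamma_uuv = 1.062429, Gamma_uvv = 4.052963, Gamma_vuu = -0.244590, Gamma_vuv = -0.608425, Gamma_vvv = -1.005306; k2 = (-0.971783, 0.495255, 0.552592, -0.108085)
  k3: at (u, v) = (-1.048589, 0.024763), (du/dtau, dv/dtau) = (-0.972370, 0.494596); Gamma_uuu = -0.555450, Gamma_uuv = 1.062761, Gamma_uvv = 4.060166, Gamma_vuu = -0.244759, Gamma_vuv = -0.608327, Gamma_vvv = -1.005900; k3 = (-0.972370, 0.494596, 0.554191, -0.107637)
  k4: at (u, v) = (-1.097237, 0.049460), (du/dtau, dv/dtau) = (-0.944581, 0.489236); Gamma_uuu = -0.541216, Gamma_uuv = 1.038868, Gamma_uvv = 3.788089, Gamma_vuu = -0.238787, Gamma_vuv = -0.609614, Gamma_vvv = -0.973456; k4 = (-0.944581, 0.489236, 0.536374, -0.117381)
  Y <- Y + (h/6)(k1 + 2k2 + 2k3 + k4): u = -1.0972, v = 0.0495, du/dtau = -0.9448, dv/dtau = 0.4893
step 2:
  k1: at (u, v) = (-1.097215, 0.049482), (du/dtau, dv/dtau) = (-0.944762, 0.489271); Gamma_uuu = -0.541231, Gamma_uuv = 1.038857, Gamma_uvv = 3.788144, Gamma_vuu = -0.238789, Gamma_vuv = -0.609611, Gamma_vvv = -0.973450; k1 = (-0.944762, 0.489271, 0.536672, -0.117412)
  k2: at (u, v) = (-1.144453, 0.073946), (du/dtau, dv/dtau) = (-0.917928, 0.483401); Gamma_uuu = -0.527607, Gamma_uuv = 1.012694, Gamma_uvv = 3.541935, Gamma_vuu = -0.233366, Gamma_vuv = -0.609108, Gamma_vvv = -0.940051; k2 = (-0.917928, 0.483401, 0.515611, -0.124256)
  k3: at (u, v) = (-1.143111, 0.073652), (du/dtau, dv/dtau) = (-0.918981, 0.483059); Gamma_uuu = -0.528084, Gamma_uuv = 1.013212, Gamma_uvv = 3.547953, Gamma_vuu = -0.233505, Gamma_vuv = -0.609109, Gamma_vvv = -0.940759; k3 = (-0.918981, 0.483059, 0.517655, -0.124070)
  k4: at (u, v) = (-1.189113, 0.097788), (du/dtau, dv/dtau) = (-0.892996, 0.476864); Gamma_uuu = -0.515075, Gamma_uuv = 0.985838, Gamma_uvv = 3.324461, Gamma_vuu = -0.228529, Gamma_vuv = -0.607196, Gamma_vvv = -0.907226; k4 = (-0.892996, 0.476864, 0.494376, -0.128593)
  Y <- Y + (h/6)(k1 + 2k2 + 2k3 + k4): u = -1.1891, v = 0.0978, du/dtau = -0.8931, dv/dtau = 0.4769
step 3:
  k1: at (u, v) = (-1.189074, 0.097800), (du/dtau, dv/dtau) = (-0.893136, 0.476894); Gamma_uuu = -0.515093, Gamma_uuv = 0.985842, Gamma_uvv = 3.324587, Gamma_vuu = -0.228532, Gamma_vuv = -0.607195, Gamma_vvv = -0.907234; k1 = (-0.893136, 0.476894, 0.494582, -0.128618)
  k2: at (u, v) = (-1.233731, 0.121645), (du/dtau, dv/dtau) = (-0.868406, 0.470463); Gamma_uuu = -0.502819, Gamma_uuv = 0.957938, Gamma_uvv = 3.122517, Gamma_vuu = -0.223960, Gamma_vuv = -0.604118, Gamma_vvv = -0.874126; k2 = (-0.868406, 0.470463, 0.470804, -0.131259)
  k3: at (u, v) = (-1.232495, 0.121323), (du/dtau, dv/dtau) = (-0.869595, 0.470331); Gamma_uuu = -0.503226, Gamma_uuv = 0.958516, Gamma_uvv = 3.127371, Gamma_vuu = -0.224073, Gamma_vuv = -0.604183, Gamma_vvv = -0.874839; k3 = (-0.869595, 0.470331, 0.472790, -0.131251)
  k4: at (u, v) = (-1.276034, 0.144833), (du/dtau, dv/dtau) = (-0.845857, 0.463769); Gamma_uuu = -0.491605, Gamma_uuv = 0.930597, Gamma_uvv = 2.943626, Gamma_vuu = -0.219827, Gamma_vuv = -0.600210, Gamma_vvv = -0.842490; k4 = (-0.845857, 0.463769, 0.448723, -0.132419)
  Y <- Y + (h/6)(k1 + 2k2 + 2k3 + k4): u = -1.2760, v = 0.1448, du/dtau = -0.8460, dv/dtau = 0.4638

Answer: u = -1.2760, v = 0.1448, du/dtau = -0.8460, dv/dtau = 0.4638


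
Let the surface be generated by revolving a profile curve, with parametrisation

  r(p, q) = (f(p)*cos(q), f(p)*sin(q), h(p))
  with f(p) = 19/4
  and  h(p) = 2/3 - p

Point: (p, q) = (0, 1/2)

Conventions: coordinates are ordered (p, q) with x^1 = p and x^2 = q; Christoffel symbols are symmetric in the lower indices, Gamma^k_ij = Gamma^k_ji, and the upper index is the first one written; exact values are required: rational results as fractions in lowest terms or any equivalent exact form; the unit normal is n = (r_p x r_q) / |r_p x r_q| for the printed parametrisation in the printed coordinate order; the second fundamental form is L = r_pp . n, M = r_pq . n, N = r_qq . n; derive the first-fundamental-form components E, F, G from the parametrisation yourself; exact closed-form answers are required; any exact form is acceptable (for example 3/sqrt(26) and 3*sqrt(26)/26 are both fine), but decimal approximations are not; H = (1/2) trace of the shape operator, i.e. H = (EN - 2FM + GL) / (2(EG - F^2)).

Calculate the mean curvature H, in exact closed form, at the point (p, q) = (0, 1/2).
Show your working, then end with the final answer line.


f = 19/4, f' = 0, f'' = 0, h' = -1, h'' = 0
E = 1, F = 0, G = 361/16; answer radicand W^2 = 1
unnormalised second-form numerators: l = 0, m = 0, n = -19/4; L = l/sqrt(1), and similarly M = m/sqrt(W^2), N = n/sqrt(W^2)
H = (E*n - 2*F*m + G*l) / (2*(EG - F^2)*sqrt(W^2)); E*n - 2*F*m + G*l = -19/4, EG - F^2 = 361/16, so H = (-2/19)/sqrt(1)

Answer: H = -2/19


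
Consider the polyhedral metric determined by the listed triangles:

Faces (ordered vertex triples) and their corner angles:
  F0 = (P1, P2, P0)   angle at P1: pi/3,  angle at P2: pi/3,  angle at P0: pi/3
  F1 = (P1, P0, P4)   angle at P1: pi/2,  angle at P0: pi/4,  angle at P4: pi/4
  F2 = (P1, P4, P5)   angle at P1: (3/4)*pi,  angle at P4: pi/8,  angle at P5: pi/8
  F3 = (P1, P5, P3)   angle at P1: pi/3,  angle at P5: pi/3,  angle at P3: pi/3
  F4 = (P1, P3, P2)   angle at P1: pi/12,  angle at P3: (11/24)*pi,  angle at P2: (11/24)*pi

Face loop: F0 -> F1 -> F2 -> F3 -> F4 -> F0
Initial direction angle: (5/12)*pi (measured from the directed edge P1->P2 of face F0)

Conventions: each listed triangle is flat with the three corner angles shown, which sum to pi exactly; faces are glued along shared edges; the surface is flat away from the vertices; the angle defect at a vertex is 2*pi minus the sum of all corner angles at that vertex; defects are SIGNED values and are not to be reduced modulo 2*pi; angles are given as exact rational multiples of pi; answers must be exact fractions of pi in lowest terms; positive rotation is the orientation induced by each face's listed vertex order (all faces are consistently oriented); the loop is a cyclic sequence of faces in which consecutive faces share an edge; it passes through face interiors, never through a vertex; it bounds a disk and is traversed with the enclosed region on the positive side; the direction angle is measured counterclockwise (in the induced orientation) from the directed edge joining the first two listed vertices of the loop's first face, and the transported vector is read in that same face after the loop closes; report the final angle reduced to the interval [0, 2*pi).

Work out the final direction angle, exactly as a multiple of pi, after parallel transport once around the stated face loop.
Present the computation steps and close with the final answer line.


enclosed vertex P1: corner angles sum to 2*pi, defect = 2*pi - 2*pi = 0
holonomy = initial angle + sum of enclosed defects (mod 2*pi), positive in the induced orientation
final angle = (5/12)*pi + 0 = (5/12)*pi (mod 2*pi)

Answer: final direction angle = (5/12)*pi


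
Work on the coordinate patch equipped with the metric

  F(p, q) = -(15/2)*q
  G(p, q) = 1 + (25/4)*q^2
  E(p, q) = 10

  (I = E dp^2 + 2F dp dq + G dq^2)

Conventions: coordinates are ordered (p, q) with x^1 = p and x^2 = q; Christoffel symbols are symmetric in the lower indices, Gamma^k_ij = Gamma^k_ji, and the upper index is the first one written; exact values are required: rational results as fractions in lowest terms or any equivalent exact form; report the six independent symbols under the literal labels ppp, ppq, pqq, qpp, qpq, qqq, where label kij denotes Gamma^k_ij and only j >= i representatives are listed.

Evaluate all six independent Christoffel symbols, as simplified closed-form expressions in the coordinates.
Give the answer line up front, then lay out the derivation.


Answer: Gamma_ppp = 0, Gamma_ppq = 0, Gamma_pqq = -6/(5*q^2 + 8), Gamma_qpp = 0, Gamma_qpq = 0, Gamma_qqq = 5*q/(5*q^2 + 8)

E = 10; F = -(15/2)*q; G = 1 + (25/4)*q^2
Gamma^k_ij = (1/2) g^{kl} (d_i g_jl + d_j g_il - d_l g_ij), with g^inv = (1/(EG-F^2)) [[G, -F], [-F, E]]
first partials: E_p = 0, E_q = 0, F_p = 0, F_q = -15/2, G_p = 0, G_q = (25/2)*q
D = EG - F^2 = 10 + (25/4)*q^2
expanded: Gamma^p_pp = (G E_p - 2F F_p + F E_q)/(2D), Gamma^p_pq = (G E_q - F G_p)/(2D), Gamma^p_qq = (2G F_q - G G_p - F G_q)/(2D), Gamma^q_pp = (2E F_p - E E_q - F E_p)/(2D), Gamma^q_pq = (E G_p - F E_q)/(2D), Gamma^q_qq = (E G_q - 2F F_q + F G_p)/(2D); substitute and cancel common factors


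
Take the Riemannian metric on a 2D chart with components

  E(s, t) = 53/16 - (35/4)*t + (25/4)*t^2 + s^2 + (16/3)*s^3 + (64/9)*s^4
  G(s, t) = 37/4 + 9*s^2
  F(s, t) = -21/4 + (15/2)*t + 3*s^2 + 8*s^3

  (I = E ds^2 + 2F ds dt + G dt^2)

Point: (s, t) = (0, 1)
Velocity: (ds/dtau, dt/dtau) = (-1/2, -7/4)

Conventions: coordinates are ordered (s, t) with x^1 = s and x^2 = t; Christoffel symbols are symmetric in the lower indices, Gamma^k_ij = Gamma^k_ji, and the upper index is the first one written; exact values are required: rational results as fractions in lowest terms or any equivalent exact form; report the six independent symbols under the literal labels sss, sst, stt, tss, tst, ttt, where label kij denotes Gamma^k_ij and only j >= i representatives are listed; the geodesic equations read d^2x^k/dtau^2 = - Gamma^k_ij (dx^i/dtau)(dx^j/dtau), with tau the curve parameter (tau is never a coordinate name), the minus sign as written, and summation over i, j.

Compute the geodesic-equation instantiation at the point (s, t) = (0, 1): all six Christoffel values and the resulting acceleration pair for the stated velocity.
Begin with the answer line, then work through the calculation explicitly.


Answer: Gamma_sss = 270/157, Gamma_sst = 1110/157, Gamma_stt = 4440/157, Gamma_tss = -195/314, Gamma_tst = -270/157, Gamma_ttt = -1080/157; accelerations (d^2s/dtau^2, d^2t/dtau^2) = (-31215/314, 30435/1256)

E = 13/16, F = 9/4, G = 37/4 at the point
E_s = 0, E_t = 15/4, F_s = 0, F_t = 15/2, G_s = 0, G_t = 0
EG - F^2 = 157/64;  g^inv = (64/157) * [[37/4, -9/4], [-9/4, 13/16]]
first-kind symbols [ij,l] = (1/2)(d_i g_jl + d_j g_il - d_l g_ij): [ss,s] = E_s/2 = 0, [ss,t] = F_s - E_t/2 = -15/8, [st,s] = E_t/2 = 15/8, [st,t] = G_s/2 = 0, [tt,s] = F_t - G_s/2 = 15/2, [tt,t] = G_t/2 = 0
Gamma^s_ij = (G*[ij,s] - F*[ij,t])/(EG - F^2), Gamma^t_ij = (E*[ij,t] - F*[ij,s])/(EG - F^2)
Gamma_sss = 270/157, Gamma_sst = 1110/157, Gamma_stt = 4440/157, Gamma_tss = -195/314, Gamma_tst = -270/157, Gamma_ttt = -1080/157
d^2s/dtau^2 = -(Gamma_sss*(-1/2)^2 + 2*Gamma_sst*(-1/2)*(-7/4) + Gamma_stt*(-7/4)^2) = -31215/314
d^2t/dtau^2 = -(Gamma_tss*(-1/2)^2 + 2*Gamma_tst*(-1/2)*(-7/4) + Gamma_ttt*(-7/4)^2) = 30435/1256


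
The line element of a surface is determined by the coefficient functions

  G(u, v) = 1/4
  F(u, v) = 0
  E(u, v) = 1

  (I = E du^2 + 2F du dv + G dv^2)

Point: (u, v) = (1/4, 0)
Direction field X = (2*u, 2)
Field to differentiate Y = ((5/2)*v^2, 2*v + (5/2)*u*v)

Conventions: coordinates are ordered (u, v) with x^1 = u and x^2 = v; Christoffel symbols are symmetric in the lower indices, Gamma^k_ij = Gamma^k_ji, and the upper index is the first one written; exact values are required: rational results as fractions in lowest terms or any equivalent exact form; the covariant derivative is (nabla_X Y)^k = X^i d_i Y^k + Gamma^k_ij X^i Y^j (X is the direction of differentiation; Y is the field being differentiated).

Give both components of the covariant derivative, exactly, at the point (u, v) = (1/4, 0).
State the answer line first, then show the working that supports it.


Answer: (nabla_X Y)^u = 0, (nabla_X Y)^v = 21/4

E = 1, F = 0, G = 1/4 at the point
E_u = 0, E_v = 0, F_u = 0, F_v = 0, G_u = 0, G_v = 0
EG - F^2 = 1/4;  g^inv = (4) * [[1/4, 0], [0, 1]]
first-kind symbols [ij,l] = (1/2)(d_i g_jl + d_j g_il - d_l g_ij): [uu,u] = E_u/2 = 0, [uu,v] = F_u - E_v/2 = 0, [uv,u] = E_v/2 = 0, [uv,v] = G_u/2 = 0, [vv,u] = F_v - G_u/2 = 0, [vv,v] = G_v/2 = 0
Gamma^u_ij = (G*[ij,u] - F*[ij,v])/(EG - F^2), Gamma^v_ij = (E*[ij,v] - F*[ij,u])/(EG - F^2)
Gamma_uuu = 0, Gamma_uuv = 0, Gamma_uvv = 0, Gamma_vuu = 0, Gamma_vuv = 0, Gamma_vvv = 0
X = (1/2, 2), Y = (0, 0) at the point


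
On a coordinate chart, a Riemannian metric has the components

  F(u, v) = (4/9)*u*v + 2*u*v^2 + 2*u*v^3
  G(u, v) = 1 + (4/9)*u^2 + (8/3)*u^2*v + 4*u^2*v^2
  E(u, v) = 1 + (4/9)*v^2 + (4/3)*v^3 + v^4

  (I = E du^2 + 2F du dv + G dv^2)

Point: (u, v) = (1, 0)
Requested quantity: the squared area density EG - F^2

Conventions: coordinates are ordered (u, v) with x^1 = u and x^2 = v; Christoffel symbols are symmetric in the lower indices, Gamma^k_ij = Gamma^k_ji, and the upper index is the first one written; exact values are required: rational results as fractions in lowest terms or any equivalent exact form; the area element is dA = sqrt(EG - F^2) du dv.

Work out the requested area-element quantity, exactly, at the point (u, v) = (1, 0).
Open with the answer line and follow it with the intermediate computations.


Answer: EG - F^2 = 13/9

E = 1, F = 0, G = 13/9; EG - F^2 = 13/9


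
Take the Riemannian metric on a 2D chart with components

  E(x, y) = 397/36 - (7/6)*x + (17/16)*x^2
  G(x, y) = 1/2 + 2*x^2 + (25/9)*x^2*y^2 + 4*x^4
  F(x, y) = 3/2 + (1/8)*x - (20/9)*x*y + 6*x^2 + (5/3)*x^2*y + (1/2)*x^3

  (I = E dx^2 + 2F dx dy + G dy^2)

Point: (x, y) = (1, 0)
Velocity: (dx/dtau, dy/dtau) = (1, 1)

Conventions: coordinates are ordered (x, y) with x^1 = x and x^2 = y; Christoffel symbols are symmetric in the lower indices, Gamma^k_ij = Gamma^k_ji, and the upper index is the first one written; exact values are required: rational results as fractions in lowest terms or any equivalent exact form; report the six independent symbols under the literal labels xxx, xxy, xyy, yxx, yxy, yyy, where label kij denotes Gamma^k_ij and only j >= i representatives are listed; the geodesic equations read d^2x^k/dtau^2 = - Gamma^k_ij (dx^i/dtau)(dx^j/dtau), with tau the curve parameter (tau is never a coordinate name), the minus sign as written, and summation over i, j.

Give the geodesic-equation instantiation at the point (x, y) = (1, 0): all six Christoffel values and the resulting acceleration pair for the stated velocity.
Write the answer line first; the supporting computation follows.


Answer: Gamma_xxx = -4767/221, Gamma_xxy = -3600/221, Gamma_xyy = -3040/221, Gamma_yxx = 494/17, Gamma_yxy = 4840/221, Gamma_yyy = 3800/221; accelerations (d^2x/dtau^2, d^2y/dtau^2) = (15007/221, -19902/221)

E = 1573/144, F = 65/8, G = 13/2 at the point
E_x = 23/24, E_y = 0, F_x = 109/8, F_y = -5/9, G_x = 20, G_y = 0
EG - F^2 = 2873/576;  g^inv = (576/2873) * [[13/2, -65/8], [-65/8, 1573/144]]
first-kind symbols [ij,l] = (1/2)(d_i g_jl + d_j g_il - d_l g_ij): [xx,x] = E_x/2 = 23/48, [xx,y] = F_x - E_y/2 = 109/8, [xy,x] = E_y/2 = 0, [xy,y] = G_x/2 = 10, [yy,x] = F_y - G_x/2 = -95/9, [yy,y] = G_y/2 = 0
Gamma^x_ij = (G*[ij,x] - F*[ij,y])/(EG - F^2), Gamma^y_ij = (E*[ij,y] - F*[ij,x])/(EG - F^2)
Gamma_xxx = -4767/221, Gamma_xxy = -3600/221, Gamma_xyy = -3040/221, Gamma_yxx = 494/17, Gamma_yxy = 4840/221, Gamma_yyy = 3800/221
d^2x/dtau^2 = -(Gamma_xxx*(1)^2 + 2*Gamma_xxy*(1)*(1) + Gamma_xyy*(1)^2) = 15007/221
d^2y/dtau^2 = -(Gamma_yxx*(1)^2 + 2*Gamma_yxy*(1)*(1) + Gamma_yyy*(1)^2) = -19902/221


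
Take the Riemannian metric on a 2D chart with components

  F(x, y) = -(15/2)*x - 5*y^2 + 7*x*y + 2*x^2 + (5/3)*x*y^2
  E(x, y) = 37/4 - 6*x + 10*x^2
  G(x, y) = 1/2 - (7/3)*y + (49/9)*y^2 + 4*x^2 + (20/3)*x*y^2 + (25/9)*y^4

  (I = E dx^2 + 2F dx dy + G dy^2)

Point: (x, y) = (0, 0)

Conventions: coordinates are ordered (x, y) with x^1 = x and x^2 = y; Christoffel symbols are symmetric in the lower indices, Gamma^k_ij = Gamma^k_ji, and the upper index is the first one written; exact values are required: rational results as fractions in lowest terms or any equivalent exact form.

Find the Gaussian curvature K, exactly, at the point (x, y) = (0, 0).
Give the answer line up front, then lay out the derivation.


Answer: K = -116/37

E = 37/4, F = 0, G = 1/2, EG - F^2 = 37/8 at the point
E_x = -6, E_y = 0, F_x = -15/2, F_y = 0, G_x = 0, G_y = -7/3
E_yy = 0, F_xy = 7, G_xx = 8
Apply the Brioschi formula K = (det M1 - det M2)/(EG - F^2)^2 over the derivative matrices of E, F, G.
M1 = [[-E_yy/2 + F_xy - G_xx/2, E_x/2, F_x - E_y/2], [F_y - G_x/2, E, F], [G_y/2, F, G]] = [[3, -3, -15/2], [0, 37/4, 0], [-7/6, 0, 1/2]]; det M1 = -1073/16
M2 = [[0, E_y/2, G_x/2], [E_y/2, E, F], [G_x/2, F, G]] = [[0, 0, 0], [0, 37/4, 0], [0, 0, 1/2]]; det M2 = 0
det M1 - det M2 = -1073/16; K = -1073/16 / (37/8)^2 = -116/37


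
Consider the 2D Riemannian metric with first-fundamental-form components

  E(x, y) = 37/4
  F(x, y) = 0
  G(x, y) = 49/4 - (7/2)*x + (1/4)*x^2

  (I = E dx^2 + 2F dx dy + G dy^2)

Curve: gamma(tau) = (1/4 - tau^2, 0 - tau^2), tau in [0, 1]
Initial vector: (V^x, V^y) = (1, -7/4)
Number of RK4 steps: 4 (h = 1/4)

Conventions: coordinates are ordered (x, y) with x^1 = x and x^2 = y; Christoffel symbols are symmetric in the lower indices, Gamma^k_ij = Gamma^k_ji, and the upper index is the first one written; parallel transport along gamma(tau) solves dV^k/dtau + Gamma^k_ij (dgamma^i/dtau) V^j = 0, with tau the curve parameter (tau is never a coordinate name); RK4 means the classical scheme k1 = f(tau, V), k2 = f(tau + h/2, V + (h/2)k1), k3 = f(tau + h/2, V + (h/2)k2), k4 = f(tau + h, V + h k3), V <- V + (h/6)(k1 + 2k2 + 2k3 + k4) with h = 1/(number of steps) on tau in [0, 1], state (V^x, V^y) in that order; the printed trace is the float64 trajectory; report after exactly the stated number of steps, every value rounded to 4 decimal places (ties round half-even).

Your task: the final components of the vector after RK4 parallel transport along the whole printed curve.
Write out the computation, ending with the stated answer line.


gamma'(tau) = (-2*tau, -2*tau); f(tau, V)^k = -Gamma^k_ij(gamma(tau)) gamma'^i(tau) V^j; h = 1/4; intermediate values shown to 6 dp
curve data and Christoffel symbols at the stage parameters:
  tau = 0.000000: gamma = (0.250000, 0.000000), gamma' = (0.000000, 0.000000); Gamma_xxx = 0.000000, Gamma_xxy = 0.000000, Gamma_xyy = 0.182432, Gamma_yxx = 0.000000, Gamma_yxy = -0.148148, Gamma_yyy = 0.000000
  tau = 0.125000: gamma = (0.234375, -0.015625), gamma' = (-0.250000, -0.250000); Gamma_xxx = 0.000000, Gamma_xxy = 0.000000, Gamma_xyy = 0.182855, Gamma_yxx = 0.000000, Gamma_yxy = -0.147806, Gamma_yyy = 0.000000
  tau = 0.250000: gamma = (0.187500, -0.062500), gamma' = (-0.500000, -0.500000); Gamma_xxx = 0.000000, Gamma_xxy = 0.000000, Gamma_xyy = 0.184122, Gamma_yxx = 0.000000, Gamma_yxy = -0.146789, Gamma_yyy = 0.000000
  tau = 0.375000: gamma = (0.109375, -0.140625), gamma' = (-0.750000, -0.750000); Gamma_xxx = 0.000000, Gamma_xxy = 0.000000, Gamma_xyy = 0.186233, Gamma_yxx = 0.000000, Gamma_yxy = -0.145125, Gamma_yyy = 0.000000
  tau = 0.500000: gamma = (0.000000, -0.250000), gamma' = (-1.000000, -1.000000); Gamma_xxx = 0.000000, Gamma_xxy = 0.000000, Gamma_xyy = 0.189189, Gamma_yxx = 0.000000, Gamma_yxy = -0.142857, Gamma_yyy = 0.000000
  tau = 0.625000: gamma = (-0.140625, -0.390625), gamma' = (-1.250000, -1.250000); Gamma_xxx = 0.000000, Gamma_xxy = 0.000000, Gamma_xyy = 0.192990, Gamma_yxx = 0.000000, Gamma_yxy = -0.140044, Gamma_yyy = 0.000000
  tau = 0.750000: gamma = (-0.312500, -0.562500), gamma' = (-1.500000, -1.500000); Gamma_xxx = 0.000000, Gamma_xxy = 0.000000, Gamma_xyy = 0.197635, Gamma_yxx = 0.000000, Gamma_yxy = -0.136752, Gamma_yyy = 0.000000
  tau = 0.875000: gamma = (-0.515625, -0.765625), gamma' = (-1.750000, -1.750000); Gamma_xxx = 0.000000, Gamma_xxy = 0.000000, Gamma_xyy = 0.203125, Gamma_yxx = 0.000000, Gamma_yxy = -0.133056, Gamma_yyy = 0.000000
  tau = 1.000000: gamma = (-0.750000, -1.000000), gamma' = (-2.000000, -2.000000); Gamma_xxx = 0.000000, Gamma_xxy = 0.000000, Gamma_xyy = 0.209459, Gamma_yxx = 0.000000, Gamma_yxy = -0.129032, Gamma_yyy = 0.000000
step 0: V^x = 1.0000, V^y = -1.7500
step 1: k1 = (0.000000, 0.000000), k2 = (-0.079999, 0.027714), k3 = (-0.079841, 0.027955), k4 = (-0.160463, 0.055998); V <- V + (h/6)(k1 + 2k2 + 2k3 + k4): V^x = 0.9800, V^y = -1.7430
step 2: k1 = (-0.160465, 0.056002), k2 = (-0.242479, 0.084473), k3 = (-0.241982, 0.085201), k4 = (-0.325732, 0.114604); V <- V + (h/6)(k1 + 2k2 + 2k3 + k4): V^x = 0.9194, V^y = -1.7218
step 3: k1 = (-0.325742, 0.114631), k2 = (-0.411901, 0.145086), k3 = (-0.410982, 0.146305), k4 = (-0.499583, 0.178171); V <- V + (h/6)(k1 + 2k2 + 2k3 + k4): V^x = 0.8164, V^y = -1.6853
step 4: k1 = (-0.499611, 0.178235), k2 = (-0.591151, 0.211675), k3 = (-0.589665, 0.213366), k4 = (-0.683657, 0.248508); V <- V + (h/6)(k1 + 2k2 + 2k3 + k4): V^x = 0.6687, V^y = -1.6321

Answer: V^x = 0.6687, V^y = -1.6321


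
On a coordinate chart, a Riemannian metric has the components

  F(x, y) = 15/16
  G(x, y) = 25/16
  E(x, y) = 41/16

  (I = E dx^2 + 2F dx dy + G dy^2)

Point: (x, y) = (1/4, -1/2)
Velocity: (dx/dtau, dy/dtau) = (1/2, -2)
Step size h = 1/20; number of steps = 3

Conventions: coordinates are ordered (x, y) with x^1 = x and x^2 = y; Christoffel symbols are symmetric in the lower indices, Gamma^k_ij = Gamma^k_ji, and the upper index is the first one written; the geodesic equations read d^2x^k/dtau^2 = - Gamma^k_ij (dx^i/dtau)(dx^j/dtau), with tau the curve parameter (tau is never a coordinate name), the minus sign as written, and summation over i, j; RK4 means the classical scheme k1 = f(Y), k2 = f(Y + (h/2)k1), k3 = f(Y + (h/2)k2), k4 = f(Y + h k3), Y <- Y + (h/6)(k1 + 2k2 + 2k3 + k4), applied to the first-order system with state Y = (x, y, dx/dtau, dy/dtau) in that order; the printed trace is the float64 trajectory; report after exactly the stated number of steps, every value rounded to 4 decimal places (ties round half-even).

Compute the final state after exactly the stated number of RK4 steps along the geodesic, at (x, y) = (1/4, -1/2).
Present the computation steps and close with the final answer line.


f(Y) = (dx/dtau, dy/dtau, -Gamma^x_ij Y'^i Y'^j, -Gamma^y_ij Y'^i Y'^j) with the Gammas evaluated at the stage position; h = 0.050000; intermediate values shown to 6 dp
step 0: x = 0.2500, y = -0.5000, dx/dtau = 0.5000, dy/dtau = -2.0000
step 1:
  k1: at (x, y) = (0.250000, -0.500000), (dx/dtau, dy/dtau) = (0.500000, -2.000000); Gamma_xxx = 0.000000, Gamma_xxy = 0.000000, Gamma_xyy = 0.000000, Gamma_yxx = 0.000000, Gamma_yxy = 0.000000, Gamma_yyy = 0.000000; k1 = (0.500000, -2.000000, 0.000000, 0.000000)
  k2: at (x, y) = (0.262500, -0.550000), (dx/dtau, dy/dtau) = (0.500000, -2.000000); Gamma_xxx = 0.000000, Gamma_xxy = 0.000000, Gamma_xyy = 0.000000, Gamma_yxx = 0.000000, Gamma_yxy = 0.000000, Gamma_yyy = 0.000000; k2 = (0.500000, -2.000000, 0.000000, 0.000000)
  k3: at (x, y) = (0.262500, -0.550000), (dx/dtau, dy/dtau) = (0.500000, -2.000000); Gamma_xxx = 0.000000, Gamma_xxy = 0.000000, Gamma_xyy = 0.000000, Gamma_yxx = 0.000000, Gamma_yxy = 0.000000, Gamma_yyy = 0.000000; k3 = (0.500000, -2.000000, 0.000000, 0.000000)
  k4: at (x, y) = (0.275000, -0.600000), (dx/dtau, dy/dtau) = (0.500000, -2.000000); Gamma_xxx = 0.000000, Gamma_xxy = 0.000000, Gamma_xyy = 0.000000, Gamma_yxx = 0.000000, Gamma_yxy = 0.000000, Gamma_yyy = 0.000000; k4 = (0.500000, -2.000000, 0.000000, 0.000000)
  Y <- Y + (h/6)(k1 + 2k2 + 2k3 + k4): x = 0.2750, y = -0.6000, dx/dtau = 0.5000, dy/dtau = -2.0000
step 2:
  k1: at (x, y) = (0.275000, -0.600000), (dx/dtau, dy/dtau) = (0.500000, -2.000000); Gamma_xxx = 0.000000, Gamma_xxy = 0.000000, Gamma_xyy = 0.000000, Gamma_yxx = 0.000000, Gamma_yxy = 0.000000, Gamma_yyy = 0.000000; k1 = (0.500000, -2.000000, 0.000000, 0.000000)
  k2: at (x, y) = (0.287500, -0.650000), (dx/dtau, dy/dtau) = (0.500000, -2.000000); Gamma_xxx = 0.000000, Gamma_xxy = 0.000000, Gamma_xyy = 0.000000, Gamma_yxx = 0.000000, Gamma_yxy = 0.000000, Gamma_yyy = 0.000000; k2 = (0.500000, -2.000000, 0.000000, 0.000000)
  k3: at (x, y) = (0.287500, -0.650000), (dx/dtau, dy/dtau) = (0.500000, -2.000000); Gamma_xxx = 0.000000, Gamma_xxy = 0.000000, Gamma_xyy = 0.000000, Gamma_yxx = 0.000000, Gamma_yxy = 0.000000, Gamma_yyy = 0.000000; k3 = (0.500000, -2.000000, 0.000000, 0.000000)
  k4: at (x, y) = (0.300000, -0.700000), (dx/dtau, dy/dtau) = (0.500000, -2.000000); Gamma_xxx = 0.000000, Gamma_xxy = 0.000000, Gamma_xyy = 0.000000, Gamma_yxx = 0.000000, Gamma_yxy = 0.000000, Gamma_yyy = 0.000000; k4 = (0.500000, -2.000000, 0.000000, 0.000000)
  Y <- Y + (h/6)(k1 + 2k2 + 2k3 + k4): x = 0.3000, y = -0.7000, dx/dtau = 0.5000, dy/dtau = -2.0000
step 3:
  k1: at (x, y) = (0.300000, -0.700000), (dx/dtau, dy/dtau) = (0.500000, -2.000000); Gamma_xxx = 0.000000, Gamma_xxy = 0.000000, Gamma_xyy = 0.000000, Gamma_yxx = 0.000000, Gamma_yxy = 0.000000, Gamma_yyy = 0.000000; k1 = (0.500000, -2.000000, 0.000000, 0.000000)
  k2: at (x, y) = (0.312500, -0.750000), (dx/dtau, dy/dtau) = (0.500000, -2.000000); Gamma_xxx = 0.000000, Gamma_xxy = 0.000000, Gamma_xyy = 0.000000, Gamma_yxx = 0.000000, Gamma_yxy = 0.000000, Gamma_yyy = 0.000000; k2 = (0.500000, -2.000000, 0.000000, 0.000000)
  k3: at (x, y) = (0.312500, -0.750000), (dx/dtau, dy/dtau) = (0.500000, -2.000000); Gamma_xxx = 0.000000, Gamma_xxy = 0.000000, Gamma_xyy = 0.000000, Gamma_yxx = 0.000000, Gamma_yxy = 0.000000, Gamma_yyy = 0.000000; k3 = (0.500000, -2.000000, 0.000000, 0.000000)
  k4: at (x, y) = (0.325000, -0.800000), (dx/dtau, dy/dtau) = (0.500000, -2.000000); Gamma_xxx = 0.000000, Gamma_xxy = 0.000000, Gamma_xyy = 0.000000, Gamma_yxx = 0.000000, Gamma_yxy = 0.000000, Gamma_yyy = 0.000000; k4 = (0.500000, -2.000000, 0.000000, 0.000000)
  Y <- Y + (h/6)(k1 + 2k2 + 2k3 + k4): x = 0.3250, y = -0.8000, dx/dtau = 0.5000, dy/dtau = -2.0000

Answer: x = 0.3250, y = -0.8000, dx/dtau = 0.5000, dy/dtau = -2.0000


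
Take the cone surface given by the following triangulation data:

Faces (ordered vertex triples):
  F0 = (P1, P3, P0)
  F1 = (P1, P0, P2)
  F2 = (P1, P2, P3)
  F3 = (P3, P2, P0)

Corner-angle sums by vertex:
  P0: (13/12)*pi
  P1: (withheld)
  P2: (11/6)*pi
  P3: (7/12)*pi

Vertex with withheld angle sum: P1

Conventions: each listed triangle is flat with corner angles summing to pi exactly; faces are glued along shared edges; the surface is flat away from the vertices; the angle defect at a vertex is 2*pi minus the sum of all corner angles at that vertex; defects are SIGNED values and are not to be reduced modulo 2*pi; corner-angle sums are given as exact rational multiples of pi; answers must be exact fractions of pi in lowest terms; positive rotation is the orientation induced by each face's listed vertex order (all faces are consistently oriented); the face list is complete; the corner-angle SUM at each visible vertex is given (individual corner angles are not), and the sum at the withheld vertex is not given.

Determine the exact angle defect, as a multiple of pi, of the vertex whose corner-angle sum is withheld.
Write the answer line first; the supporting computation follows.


Answer: defect(P1) = (3/2)*pi

V = 4, E = 6, F = 4; chi = V - E + F = 2
Gauss-Bonnet: total defect = 2*pi*chi = 4*pi; visible defects sum to (5/2)*pi


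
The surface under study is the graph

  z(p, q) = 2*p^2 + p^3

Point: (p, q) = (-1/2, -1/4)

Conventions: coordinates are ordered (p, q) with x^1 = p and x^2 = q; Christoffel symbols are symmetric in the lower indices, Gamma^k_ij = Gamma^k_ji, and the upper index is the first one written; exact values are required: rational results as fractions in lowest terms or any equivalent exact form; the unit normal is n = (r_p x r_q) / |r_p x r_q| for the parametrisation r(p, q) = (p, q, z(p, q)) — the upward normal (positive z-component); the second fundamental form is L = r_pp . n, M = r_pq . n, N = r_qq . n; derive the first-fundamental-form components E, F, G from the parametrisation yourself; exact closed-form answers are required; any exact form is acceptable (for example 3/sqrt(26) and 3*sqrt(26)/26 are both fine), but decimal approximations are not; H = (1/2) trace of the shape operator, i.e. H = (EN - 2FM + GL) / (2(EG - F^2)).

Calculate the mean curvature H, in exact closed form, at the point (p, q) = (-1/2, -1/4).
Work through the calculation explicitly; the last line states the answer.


z_p = -5/4, z_q = 0, z_pp = 1, z_pq = 0, z_qq = 0
E = 41/16, F = 0, G = 1; answer radicand W^2 = 41/16
unnormalised second-form numerators: l = 1, m = 0, n = 0; L = l/sqrt(41/16), and similarly M = m/sqrt(W^2), N = n/sqrt(W^2)
H = (E*n - 2*F*m + G*l) / (2*(EG - F^2)*sqrt(W^2)); E*n - 2*F*m + G*l = 1, EG - F^2 = 41/16, so H = (8/41)/sqrt(41/16)

Answer: H = 32*sqrt(41)/1681
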